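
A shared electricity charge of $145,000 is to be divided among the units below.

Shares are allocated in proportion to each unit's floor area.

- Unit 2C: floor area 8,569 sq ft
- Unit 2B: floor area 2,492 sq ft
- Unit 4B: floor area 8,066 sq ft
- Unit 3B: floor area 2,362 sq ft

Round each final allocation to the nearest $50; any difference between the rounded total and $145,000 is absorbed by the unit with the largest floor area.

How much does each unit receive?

Total floor area = 8,569 + 2,492 + 8,066 + 2,362 = 21,489.
Unrounded shares: Unit 2C 57,820.51; Unit 2B 16,815.11; Unit 4B 54,426.45; Unit 3B 15,937.92.
After rounding ($50): Unit 2C $57,800; Unit 2B $16,800; Unit 4B $54,450; Unit 3B $15,950. Sum = $145,000.
No rounding difference to absorb.

Unit 2C: $57,800 · Unit 2B: $16,800 · Unit 4B: $54,450 · Unit 3B: $15,950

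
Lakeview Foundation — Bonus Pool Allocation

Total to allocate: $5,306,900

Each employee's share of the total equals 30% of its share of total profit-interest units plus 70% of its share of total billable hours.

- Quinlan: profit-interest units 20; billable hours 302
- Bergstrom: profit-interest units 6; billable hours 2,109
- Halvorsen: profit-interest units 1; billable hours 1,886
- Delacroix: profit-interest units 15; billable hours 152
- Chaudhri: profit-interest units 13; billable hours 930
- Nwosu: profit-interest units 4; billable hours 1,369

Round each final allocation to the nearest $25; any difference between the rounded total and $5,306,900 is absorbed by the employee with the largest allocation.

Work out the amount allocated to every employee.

Totals — profit-interest units 59, billable hours 6,748.
Blended shares (30% profit-interest units + 70% billable hours): Quinlan 0.1330; Bergstrom 0.2493; Halvorsen 0.2007; Delacroix 0.0920; Chaudhri 0.1626; Nwosu 0.1624.
Proportional shares: Quinlan 705,938.25; Bergstrom 1,322,927.43; Halvorsen 1,065,242.89; Delacroix 488,440.82; Chaudhri 862,767.80; Nwosu 861,582.81.
Rounded to nearest $25: Quinlan $705,950; Bergstrom $1,322,925; Halvorsen $1,065,250; Delacroix $488,450; Chaudhri $862,775; Nwosu $861,575. Sum = $5,306,925.
Difference $5,306,900 − $5,306,925 = −$25 applied to largest allocation (Bergstrom): Bergstrom becomes $1,322,900.

Quinlan: $705,950 · Bergstrom: $1,322,900 · Halvorsen: $1,065,250 · Delacroix: $488,450 · Chaudhri: $862,775 · Nwosu: $861,575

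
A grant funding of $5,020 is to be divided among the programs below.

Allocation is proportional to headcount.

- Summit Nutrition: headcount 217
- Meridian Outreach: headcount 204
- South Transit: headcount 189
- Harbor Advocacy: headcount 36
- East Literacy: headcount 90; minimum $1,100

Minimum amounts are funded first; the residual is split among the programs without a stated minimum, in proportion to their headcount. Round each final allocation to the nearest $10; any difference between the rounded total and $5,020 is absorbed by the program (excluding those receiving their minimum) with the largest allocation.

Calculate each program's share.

Guaranteed amounts: East Literacy $1,100. Remaining pool $3,920.
Remaining pool split over remaining headcount 646: Summit Nutrition 1,316.78 → $1,320; Meridian Outreach 1,237.89 → $1,240; South Transit 1,146.87 → $1,150; Harbor Advocacy 218.45 → $220.
Rounding difference −$10 applied to Summit Nutrition → $1,310.

Summit Nutrition: $1,310 · Meridian Outreach: $1,240 · South Transit: $1,150 · Harbor Advocacy: $220 · East Literacy: $1,100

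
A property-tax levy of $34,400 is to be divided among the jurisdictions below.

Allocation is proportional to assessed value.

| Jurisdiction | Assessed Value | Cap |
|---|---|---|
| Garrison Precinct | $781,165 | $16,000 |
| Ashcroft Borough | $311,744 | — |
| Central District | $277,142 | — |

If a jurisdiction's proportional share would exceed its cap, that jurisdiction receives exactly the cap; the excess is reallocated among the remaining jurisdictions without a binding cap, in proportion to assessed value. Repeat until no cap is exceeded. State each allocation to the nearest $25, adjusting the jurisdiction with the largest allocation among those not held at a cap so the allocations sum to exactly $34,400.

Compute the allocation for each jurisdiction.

Garrison Precinct: $16,000 | Ashcroft Borough: $9,750 | Central District: $8,650

Sum of assessed value: 1,370,051.
Pro-rata shares before constraints: Garrison Precinct 19,613.92; Ashcroft Borough 7,827.44; Central District 6,958.63.
Held at cap: Garrison Precinct ($16,000); residual $18,400 reallocated over remaining assessed value 588,886.
Remaining shares: Ashcroft Borough 9,740.58 → $9,750; Central District 8,659.42 → $8,650.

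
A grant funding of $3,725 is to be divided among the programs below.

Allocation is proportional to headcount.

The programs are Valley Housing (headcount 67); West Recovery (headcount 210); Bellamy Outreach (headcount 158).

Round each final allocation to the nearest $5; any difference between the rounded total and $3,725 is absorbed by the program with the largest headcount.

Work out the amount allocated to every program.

Valley Housing: $575 | West Recovery: $1,795 | Bellamy Outreach: $1,355

Total headcount = 435.
Unrounded shares: Valley Housing 67/435 × $3,725 = 573.74; West Recovery 210/435 × $3,725 = 1,798.28; Bellamy Outreach 158/435 × $3,725 = 1,352.99.
At nearest $5: Valley Housing $575; West Recovery $1,800; Bellamy Outreach $1,355. Sum = $3,730.
Difference $3,725 − $3,730 = −$5 applied to largest headcount (West Recovery): West Recovery becomes $1,795.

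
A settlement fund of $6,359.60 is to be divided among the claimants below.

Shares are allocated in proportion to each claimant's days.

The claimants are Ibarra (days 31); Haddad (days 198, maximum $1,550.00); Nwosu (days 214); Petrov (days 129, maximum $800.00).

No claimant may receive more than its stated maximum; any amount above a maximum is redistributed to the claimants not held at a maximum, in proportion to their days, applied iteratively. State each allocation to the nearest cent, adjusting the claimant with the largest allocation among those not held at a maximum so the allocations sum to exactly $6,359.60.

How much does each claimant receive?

Total days = 572.
Pro-rata shares before constraints: Ibarra 344.6636; Haddad 2,201.4000; Nwosu 2,379.2909; Petrov 1,434.2455.
Capped: Haddad ($1,550.00), Petrov ($800.00); residual $4,009.60 reallocated over remaining days 245.
Remaining shares: Ibarra 507.3371 → $507.34; Nwosu 3,502.2629 → $3,502.26.

Ibarra: $507.34 · Haddad: $1,550.00 · Nwosu: $3,502.26 · Petrov: $800.00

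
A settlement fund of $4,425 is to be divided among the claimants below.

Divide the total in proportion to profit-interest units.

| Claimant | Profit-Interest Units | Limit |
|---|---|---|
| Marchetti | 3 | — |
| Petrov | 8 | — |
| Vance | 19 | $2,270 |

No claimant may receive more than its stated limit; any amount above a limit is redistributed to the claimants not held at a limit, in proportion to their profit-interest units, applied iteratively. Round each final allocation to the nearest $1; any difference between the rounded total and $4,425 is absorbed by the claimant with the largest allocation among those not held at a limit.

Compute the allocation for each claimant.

Marchetti: $588; Petrov: $1,567; Vance: $2,270

Profit-interest units total: 30.
Proportional shares (ignoring caps): Marchetti 442.50; Petrov 1,180.00; Vance 2,802.50.
Held at cap: Vance ($2,270); residual $2,155 reallocated over remaining profit-interest units 11.
Remaining shares: Marchetti 587.73 → $588; Petrov 1,567.27 → $1,567.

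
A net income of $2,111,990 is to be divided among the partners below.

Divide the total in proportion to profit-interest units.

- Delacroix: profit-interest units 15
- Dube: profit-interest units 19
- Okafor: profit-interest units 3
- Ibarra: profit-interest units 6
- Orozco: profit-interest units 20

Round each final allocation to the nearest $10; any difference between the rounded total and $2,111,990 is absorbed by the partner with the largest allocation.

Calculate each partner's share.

Delacroix: $502,850 · Dube: $636,950 · Okafor: $100,570 · Ibarra: $201,140 · Orozco: $670,480

Sum of profit-interest units: 63.
Pro-rata amounts: Delacroix 15/63 × $2,111,990 = 502,854.76; Dube 19/63 × $2,111,990 = 636,949.37; Okafor 3/63 × $2,111,990 = 100,570.95; Ibarra 6/63 × $2,111,990 = 201,141.90; Orozco 20/63 × $2,111,990 = 670,473.02.
After rounding ($10): Delacroix $502,850; Dube $636,950; Okafor $100,570; Ibarra $201,140; Orozco $670,470. Sum = $2,111,980.
Difference $2,111,990 − $2,111,980 = +$10 applied to largest allocation (Orozco): Orozco becomes $670,480.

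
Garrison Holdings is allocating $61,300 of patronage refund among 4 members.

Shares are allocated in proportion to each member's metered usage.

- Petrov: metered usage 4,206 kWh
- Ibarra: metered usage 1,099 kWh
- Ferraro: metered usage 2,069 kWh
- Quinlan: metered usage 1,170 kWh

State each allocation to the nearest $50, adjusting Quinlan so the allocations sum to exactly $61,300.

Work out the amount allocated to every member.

Combined metered usage = 8,544.
Unrounded shares: Petrov 4,206/8,544 × $61,300 = 30,176.47; Ibarra 1,099/8,544 × $61,300 = 7,884.91; Ferraro 2,069/8,544 × $61,300 = 14,844.30; Quinlan 1,170/8,544 × $61,300 = 8,394.31.
After rounding ($50): Petrov $30,200; Ibarra $7,900; Ferraro $14,850; Quinlan $8,400. Sum = $61,350.
Difference $61,300 − $61,350 = −$50 applied to Quinlan: Quinlan becomes $8,350.

Petrov: $30,200 · Ibarra: $7,900 · Ferraro: $14,850 · Quinlan: $8,350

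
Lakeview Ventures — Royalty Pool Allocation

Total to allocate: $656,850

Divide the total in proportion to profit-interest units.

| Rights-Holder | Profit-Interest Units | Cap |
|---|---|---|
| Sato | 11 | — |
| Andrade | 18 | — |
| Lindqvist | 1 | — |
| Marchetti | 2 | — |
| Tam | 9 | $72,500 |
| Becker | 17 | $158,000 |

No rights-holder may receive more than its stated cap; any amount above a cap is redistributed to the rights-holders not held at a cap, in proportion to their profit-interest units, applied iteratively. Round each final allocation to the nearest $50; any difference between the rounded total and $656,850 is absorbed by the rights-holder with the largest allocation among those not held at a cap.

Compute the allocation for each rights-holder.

Sato: $146,550 | Andrade: $239,850 | Lindqvist: $13,300 | Marchetti: $26,650 | Tam: $72,500 | Becker: $158,000

Profit-interest units total: 58.
Pro-rata shares before constraints: Sato 124,575.00; Andrade 203,850.00; Lindqvist 11,325.00; Marchetti 22,650.00; Tam 101,925.00; Becker 192,525.00.
Capped: Tam ($72,500), Becker ($158,000); balance $426,350 reallocated over remaining profit-interest units 32.
Redistributed shares: Sato 146,557.81 → $146,550; Andrade 239,821.88 → $239,800; Lindqvist 13,323.44 → $13,300; Marchetti 26,646.88 → $26,650.
Rounding difference +$50 applied to Andrade → $239,850.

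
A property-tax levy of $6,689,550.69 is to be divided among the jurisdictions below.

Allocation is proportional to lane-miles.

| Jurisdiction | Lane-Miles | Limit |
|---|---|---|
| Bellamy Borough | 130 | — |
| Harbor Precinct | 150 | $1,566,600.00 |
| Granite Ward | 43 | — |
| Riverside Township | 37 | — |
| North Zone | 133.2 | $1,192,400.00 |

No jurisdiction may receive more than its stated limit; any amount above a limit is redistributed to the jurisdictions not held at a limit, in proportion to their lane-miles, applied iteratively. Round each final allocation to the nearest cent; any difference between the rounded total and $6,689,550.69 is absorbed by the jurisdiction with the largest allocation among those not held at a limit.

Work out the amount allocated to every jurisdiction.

Total lane-miles = 493.2.
Pro-rata shares before constraints: Bellamy Borough 1,763,263.5639; Harbor Precinct 2,034,534.8814; Granite Ward 583,233.3327; Riverside Township 501,851.9374; North Zone 1,806,666.9747.
Cap binds for Harbor Precinct ($1,566,600.00), North Zone ($1,192,400.00); residual $3,930,550.69 reallocated over remaining lane-miles 210.
Shares after redistribution: Bellamy Borough 2,433,198.0462 → $2,433,198.05; Granite Ward 804,827.0460 → $804,827.05; Riverside Township 692,525.5978 → $692,525.60.
Rounding difference −$0.01 applied to Bellamy Borough → $2,433,198.04.

Bellamy Borough: $2,433,198.04; Harbor Precinct: $1,566,600.00; Granite Ward: $804,827.05; Riverside Township: $692,525.60; North Zone: $1,192,400.00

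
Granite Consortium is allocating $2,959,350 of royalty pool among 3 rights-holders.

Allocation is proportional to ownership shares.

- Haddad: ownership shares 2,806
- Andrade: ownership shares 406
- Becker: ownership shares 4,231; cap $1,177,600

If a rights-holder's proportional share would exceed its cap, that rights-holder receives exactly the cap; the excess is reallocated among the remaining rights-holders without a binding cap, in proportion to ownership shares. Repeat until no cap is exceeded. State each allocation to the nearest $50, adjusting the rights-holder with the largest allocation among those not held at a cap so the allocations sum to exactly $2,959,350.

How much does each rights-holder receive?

Haddad: $1,556,550; Andrade: $225,200; Becker: $1,177,600

Combined ownership shares = 7,443.
Unconstrained shares: Haddad 1,115,670.58; Andrade 161,426.32; Becker 1,682,253.10.
Cap binds for Becker ($1,177,600); remaining pool $1,781,750 reallocated over remaining ownership shares 3,212.
Remaining shares: Haddad 1,556,535.02 → $1,556,550; Andrade 225,214.98 → $225,200.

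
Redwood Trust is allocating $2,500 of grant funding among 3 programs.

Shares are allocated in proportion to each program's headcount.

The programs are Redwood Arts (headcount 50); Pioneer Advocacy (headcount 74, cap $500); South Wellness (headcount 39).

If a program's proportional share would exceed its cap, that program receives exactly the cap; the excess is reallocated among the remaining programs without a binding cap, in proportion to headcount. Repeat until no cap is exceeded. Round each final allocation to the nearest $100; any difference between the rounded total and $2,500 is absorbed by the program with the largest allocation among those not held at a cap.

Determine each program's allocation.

Sum of headcount: 163.
Unconstrained shares: Redwood Arts 766.87; Pioneer Advocacy 1,134.97; South Wellness 598.16.
Held at cap: Pioneer Advocacy ($500); remaining pool $2,000 reallocated over remaining headcount 89.
Shares after redistribution: Redwood Arts 1,123.60 → $1,100; South Wellness 876.40 → $900.

Redwood Arts: $1,100 | Pioneer Advocacy: $500 | South Wellness: $900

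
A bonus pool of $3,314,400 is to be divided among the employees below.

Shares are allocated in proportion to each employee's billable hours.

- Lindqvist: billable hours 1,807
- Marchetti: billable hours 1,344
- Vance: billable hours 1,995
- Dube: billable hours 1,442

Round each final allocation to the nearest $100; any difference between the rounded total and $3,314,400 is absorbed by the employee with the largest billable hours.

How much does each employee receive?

Lindqvist: $909,100 · Marchetti: $676,200 · Vance: $1,003,600 · Dube: $725,500

Total billable hours = 6,588.
Raw shares: Lindqvist 1,807/6,588 × $3,314,400 = 909,095.45; Marchetti 1,344/6,588 × $3,314,400 = 676,161.75; Vance 1,995/6,588 × $3,314,400 = 1,003,677.60; Dube 1,442/6,588 × $3,314,400 = 725,465.21.
After rounding ($100): Lindqvist $909,100; Marchetti $676,200; Vance $1,003,700; Dube $725,500. Sum = $3,314,500.
Difference $3,314,400 − $3,314,500 = −$100 applied to largest billable hours (Vance): Vance becomes $1,003,600.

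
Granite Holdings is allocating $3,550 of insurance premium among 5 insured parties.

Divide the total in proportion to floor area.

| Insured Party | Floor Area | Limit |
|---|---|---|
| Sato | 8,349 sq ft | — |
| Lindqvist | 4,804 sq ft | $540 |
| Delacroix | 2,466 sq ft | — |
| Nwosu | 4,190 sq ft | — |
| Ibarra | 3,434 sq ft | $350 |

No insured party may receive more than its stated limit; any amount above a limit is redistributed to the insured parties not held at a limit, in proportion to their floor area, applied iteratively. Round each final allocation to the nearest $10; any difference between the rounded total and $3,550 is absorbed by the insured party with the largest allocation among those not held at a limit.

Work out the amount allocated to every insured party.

Floor area total: 23,243.
Pro-rata shares before constraints: Sato 1,275.18; Lindqvist 733.73; Delacroix 376.64; Nwosu 639.96; Ibarra 524.49.
Held at cap: Lindqvist ($540), Ibarra ($350); balance $2,660 reallocated over remaining floor area 15,005.
Remaining shares: Sato 1,480.06 → $1,480; Delacroix 437.16 → $440; Nwosu 742.78 → $740.

Sato: $1,480 | Lindqvist: $540 | Delacroix: $440 | Nwosu: $740 | Ibarra: $350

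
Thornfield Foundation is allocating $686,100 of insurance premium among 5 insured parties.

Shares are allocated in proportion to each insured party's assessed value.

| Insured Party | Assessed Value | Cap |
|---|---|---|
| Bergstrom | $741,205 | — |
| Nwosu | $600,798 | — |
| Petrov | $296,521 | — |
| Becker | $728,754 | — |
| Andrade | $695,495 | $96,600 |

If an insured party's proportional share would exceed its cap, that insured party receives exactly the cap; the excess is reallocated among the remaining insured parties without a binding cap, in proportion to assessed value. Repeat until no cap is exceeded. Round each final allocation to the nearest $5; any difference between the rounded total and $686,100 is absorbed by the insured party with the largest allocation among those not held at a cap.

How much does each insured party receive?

Bergstrom: $184,575 | Nwosu: $149,610 | Petrov: $73,840 | Becker: $181,475 | Andrade: $96,600

Combined assessed value = 3,062,773.
Pro-rata shares before constraints: Bergstrom 166,039.32; Nwosu 134,586.37; Petrov 66,424.47; Becker 163,250.14; Andrade 155,799.70.
Cap binds for Andrade ($96,600); remaining pool $589,500 reallocated over remaining assessed value 2,367,278.
Redistributed shares: Bergstrom 184,575.00 → $184,575; Nwosu 149,610.83 → $149,610; Petrov 73,839.71 → $73,840; Becker 181,474.45 → $181,475.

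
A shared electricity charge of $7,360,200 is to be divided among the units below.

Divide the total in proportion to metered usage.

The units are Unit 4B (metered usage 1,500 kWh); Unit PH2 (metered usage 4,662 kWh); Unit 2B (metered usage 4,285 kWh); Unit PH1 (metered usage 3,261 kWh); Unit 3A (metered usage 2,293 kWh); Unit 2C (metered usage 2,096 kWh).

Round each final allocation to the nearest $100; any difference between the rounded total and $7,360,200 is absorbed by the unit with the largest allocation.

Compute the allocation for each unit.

Unit 4B: $610,100 · Unit PH2: $1,896,000 · Unit 2B: $1,742,700 · Unit PH1: $1,326,300 · Unit 3A: $932,600 · Unit 2C: $852,500

Total metered usage = 18,097.
Proportional shares: Unit 4B 1,500/18,097 × $7,360,200 = 610,062.44; Unit PH2 4,662/18,097 × $7,360,200 = 1,896,074.07; Unit 2B 4,285/18,097 × $7,360,200 = 1,742,745.04; Unit PH1 3,261/18,097 × $7,360,200 = 1,326,275.75; Unit 3A 2,293/18,097 × $7,360,200 = 932,582.12; Unit 2C 2,096/18,097 × $7,360,200 = 852,460.58.
Rounded to nearest $100: Unit 4B $610,100; Unit PH2 $1,896,100; Unit 2B $1,742,700; Unit PH1 $1,326,300; Unit 3A $932,600; Unit 2C $852,500. Sum = $7,360,300.
Difference $7,360,200 − $7,360,300 = −$100 applied to largest allocation (Unit PH2): Unit PH2 becomes $1,896,000.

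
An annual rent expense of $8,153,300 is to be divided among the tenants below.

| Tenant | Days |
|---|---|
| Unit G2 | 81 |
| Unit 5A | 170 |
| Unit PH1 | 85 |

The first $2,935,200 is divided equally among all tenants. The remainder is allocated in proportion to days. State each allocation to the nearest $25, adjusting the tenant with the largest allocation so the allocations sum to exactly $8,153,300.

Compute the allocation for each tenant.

Unit G2: $2,236,325 | Unit 5A: $3,618,525 | Unit PH1: $2,298,450

Equal tier: $2,935,200 ÷ 3 = $978,400 apiece.
Remainder $5,218,100 by days (total 336): Unit G2 1,257,934.82 → $1,257,925; Unit 5A 2,640,110.12 → $2,640,100; Unit PH1 1,320,055.06 → $1,320,050.
Rounding difference +$25 on remainder applied to Unit 5A.
Totals: Unit G2 $978,400 + $1,257,925 = $2,236,325; Unit 5A $978,400 + $2,640,125 = $3,618,525; Unit PH1 $978,400 + $1,320,050 = $2,298,450.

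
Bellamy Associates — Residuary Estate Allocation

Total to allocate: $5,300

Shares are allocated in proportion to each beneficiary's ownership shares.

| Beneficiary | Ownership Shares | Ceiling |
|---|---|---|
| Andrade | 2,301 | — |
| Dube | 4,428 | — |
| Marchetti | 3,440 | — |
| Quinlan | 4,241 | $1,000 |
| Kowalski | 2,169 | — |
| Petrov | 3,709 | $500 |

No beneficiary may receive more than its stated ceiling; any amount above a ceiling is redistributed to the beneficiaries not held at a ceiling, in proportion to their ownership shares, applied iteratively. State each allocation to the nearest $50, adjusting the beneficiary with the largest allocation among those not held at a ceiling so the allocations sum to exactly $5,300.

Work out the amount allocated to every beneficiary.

Total ownership shares = 20,288.
Pro-rata shares before constraints: Andrade 601.11; Dube 1,156.76; Marchetti 898.66; Quinlan 1,107.91; Kowalski 566.63; Petrov 968.93.
Held at cap: Quinlan ($1,000), Petrov ($500); residual $3,800 reallocated over remaining ownership shares 12,338.
Redistributed shares: Andrade 708.69 → $700; Dube 1,363.79 → $1,350; Marchetti 1,059.49 → $1,050; Kowalski 668.03 → $650.
Rounding difference +$50 applied to Dube → $1,400.

Andrade: $700 | Dube: $1,400 | Marchetti: $1,050 | Quinlan: $1,000 | Kowalski: $650 | Petrov: $500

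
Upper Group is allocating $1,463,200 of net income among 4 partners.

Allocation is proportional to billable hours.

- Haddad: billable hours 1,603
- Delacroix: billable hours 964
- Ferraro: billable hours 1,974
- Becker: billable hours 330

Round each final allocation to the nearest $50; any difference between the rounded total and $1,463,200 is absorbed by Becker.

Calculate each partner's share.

Billable hours total: 4,871.
Raw shares: Haddad 1,603/4,871 × $1,463,200 = 481,525.27; Delacroix 964/4,871 × $1,463,200 = 289,576.02; Ferraro 1,974/4,871 × $1,463,200 = 592,969.99; Becker 330/4,871 × $1,463,200 = 99,128.72.
After rounding ($50): Haddad $481,550; Delacroix $289,600; Ferraro $592,950; Becker $99,150. Sum = $1,463,250.
Difference $1,463,200 − $1,463,250 = −$50 applied to Becker: Becker becomes $99,100.

Haddad: $481,550 | Delacroix: $289,600 | Ferraro: $592,950 | Becker: $99,100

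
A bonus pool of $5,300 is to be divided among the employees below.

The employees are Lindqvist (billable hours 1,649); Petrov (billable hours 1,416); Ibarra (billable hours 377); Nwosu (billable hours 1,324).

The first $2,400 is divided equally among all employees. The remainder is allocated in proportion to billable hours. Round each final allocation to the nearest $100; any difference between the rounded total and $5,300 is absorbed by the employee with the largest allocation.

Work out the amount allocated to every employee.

Lindqvist: $1,600 · Petrov: $1,500 · Ibarra: $800 · Nwosu: $1,400

$2,400 shared equally gives $600 per employee.
Remainder $2,900 by billable hours (total 4,766): Lindqvist 1,003.38 → $1,000; Petrov 861.60 → $900; Ibarra 229.40 → $200; Nwosu 805.62 → $800.
Totals: Lindqvist $600 + $1,000 = $1,600; Petrov $600 + $900 = $1,500; Ibarra $600 + $200 = $800; Nwosu $600 + $800 = $1,400.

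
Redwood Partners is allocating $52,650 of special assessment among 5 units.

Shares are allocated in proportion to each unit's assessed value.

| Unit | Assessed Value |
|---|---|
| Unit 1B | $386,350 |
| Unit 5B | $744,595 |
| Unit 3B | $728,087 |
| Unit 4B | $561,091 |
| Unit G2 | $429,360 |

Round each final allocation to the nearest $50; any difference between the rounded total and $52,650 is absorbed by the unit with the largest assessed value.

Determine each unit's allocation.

Total assessed value = 386,350 + 744,595 + 728,087 + 561,091 + 429,360 = 2,849,483.
Proportional shares: Unit 1B 7,138.60; Unit 5B 13,757.91; Unit 3B 13,452.89; Unit 4B 10,367.30; Unit G2 7,933.30.
At nearest $50: Unit 1B $7,150; Unit 5B $13,750; Unit 3B $13,450; Unit 4B $10,350; Unit G2 $7,950. Sum = $52,650.
Sum already equals the total — no adjustment.

Unit 1B: $7,150 · Unit 5B: $13,750 · Unit 3B: $13,450 · Unit 4B: $10,350 · Unit G2: $7,950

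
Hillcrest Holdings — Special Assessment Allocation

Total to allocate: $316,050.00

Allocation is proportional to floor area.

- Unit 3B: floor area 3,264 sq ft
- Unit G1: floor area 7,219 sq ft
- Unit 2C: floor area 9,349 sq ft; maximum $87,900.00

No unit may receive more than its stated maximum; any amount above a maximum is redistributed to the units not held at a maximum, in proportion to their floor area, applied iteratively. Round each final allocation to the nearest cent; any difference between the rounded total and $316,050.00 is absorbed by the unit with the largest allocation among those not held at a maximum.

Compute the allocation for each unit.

Unit 3B: $71,037.07; Unit G1: $157,112.93; Unit 2C: $87,900.00

Total floor area = 19,832.
Unconstrained shares: Unit 3B 52,016.2969; Unit G1 115,044.6223; Unit 2C 148,989.0808.
Cap binds for Unit 2C ($87,900.00); remaining pool $228,150.00 reallocated over remaining floor area 10,483.
Remaining shares: Unit 3B 71,037.0695 → $71,037.07; Unit G1 157,112.9305 → $157,112.93.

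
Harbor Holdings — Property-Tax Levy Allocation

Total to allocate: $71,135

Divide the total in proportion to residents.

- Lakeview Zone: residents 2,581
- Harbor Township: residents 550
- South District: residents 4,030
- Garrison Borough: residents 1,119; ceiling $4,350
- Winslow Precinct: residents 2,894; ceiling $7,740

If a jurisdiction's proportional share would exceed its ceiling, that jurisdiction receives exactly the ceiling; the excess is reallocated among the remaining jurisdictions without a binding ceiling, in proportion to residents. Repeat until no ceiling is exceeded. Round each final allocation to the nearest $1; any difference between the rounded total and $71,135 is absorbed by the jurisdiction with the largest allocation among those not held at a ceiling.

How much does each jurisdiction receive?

Lakeview Zone: $21,281 · Harbor Township: $4,535 · South District: $33,229 · Garrison Borough: $4,350 · Winslow Precinct: $7,740

Sum of residents: 11,174.
Pro-rata shares before constraints: Lakeview Zone 16,430.95; Harbor Township 3,501.36; South District 25,655.45; Garrison Borough 7,123.69; Winslow Precinct 18,423.54.
Capped: Garrison Borough ($4,350), Winslow Precinct ($7,740); remaining pool $59,045 reallocated over remaining residents 7,161.
Redistributed shares: Lakeview Zone 21,281.27 → $21,281; Harbor Township 4,534.95 → $4,535; South District 33,228.79 → $33,229.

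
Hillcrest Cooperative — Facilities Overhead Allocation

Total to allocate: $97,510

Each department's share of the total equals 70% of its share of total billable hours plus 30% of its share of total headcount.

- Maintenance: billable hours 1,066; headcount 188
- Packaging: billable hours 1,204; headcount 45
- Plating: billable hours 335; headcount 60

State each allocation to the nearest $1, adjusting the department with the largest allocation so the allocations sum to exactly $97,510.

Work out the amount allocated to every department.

Billable hours total 2,605; headcount total 293.
Combined weights (70% billable hours + 30% headcount): Maintenance 0.4789; Packaging 0.3696; Plating 0.1515.
Raw shares: Maintenance 46,701.498; Packaging 36,040.35; Plating 14,768.15.
Rounded to nearest $1: Maintenance $46,701; Packaging $36,040; Plating $14,768. Sum = $97,509.
Difference $97,510 − $97,509 = +$1 applied to largest allocation (Maintenance): Maintenance becomes $46,702.

Maintenance: $46,702; Packaging: $36,040; Plating: $14,768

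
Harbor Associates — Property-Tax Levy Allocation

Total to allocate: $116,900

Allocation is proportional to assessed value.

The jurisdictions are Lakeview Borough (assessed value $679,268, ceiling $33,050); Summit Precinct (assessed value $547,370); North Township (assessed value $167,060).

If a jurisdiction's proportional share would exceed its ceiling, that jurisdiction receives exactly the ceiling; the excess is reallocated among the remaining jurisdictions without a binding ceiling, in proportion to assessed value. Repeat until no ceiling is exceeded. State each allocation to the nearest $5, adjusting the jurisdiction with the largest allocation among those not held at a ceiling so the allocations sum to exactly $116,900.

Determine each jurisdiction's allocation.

Sum of assessed value: 1,393,698.
Unconstrained shares: Lakeview Borough 56,975.35; Summit Precinct 45,912.06; North Township 14,012.59.
Held at cap: Lakeview Borough ($33,050); residual $83,850 reallocated over remaining assessed value 714,430.
Shares after redistribution: Summit Precinct 64,242.79 → $64,245; North Township 19,607.21 → $19,605.

Lakeview Borough: $33,050 · Summit Precinct: $64,245 · North Township: $19,605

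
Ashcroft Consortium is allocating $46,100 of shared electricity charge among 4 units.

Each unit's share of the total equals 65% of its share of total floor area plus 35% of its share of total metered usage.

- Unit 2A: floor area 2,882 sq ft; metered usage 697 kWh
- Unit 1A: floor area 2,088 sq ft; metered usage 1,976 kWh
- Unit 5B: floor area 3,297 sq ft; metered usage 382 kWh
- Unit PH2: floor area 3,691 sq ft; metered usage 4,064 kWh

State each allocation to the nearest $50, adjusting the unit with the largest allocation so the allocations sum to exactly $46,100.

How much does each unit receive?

Floor area total 11,958; metered usage total 7,119.
Combined weights (65% floor area + 35% metered usage): Unit 2A 0.1909; Unit 1A 0.2106; Unit 5B 0.1980; Unit PH2 0.4004.
Pro-rata amounts: Unit 2A 8,801.60; Unit 1A 9,710.77; Unit 5B 9,127.59; Unit PH2 18,460.04.
After rounding ($50): Unit 2A $8,800; Unit 1A $9,700; Unit 5B $9,150; Unit PH2 $18,450. Sum = $46,100.
Rounded total matches; no reconciliation needed.

Unit 2A: $8,800; Unit 1A: $9,700; Unit 5B: $9,150; Unit PH2: $18,450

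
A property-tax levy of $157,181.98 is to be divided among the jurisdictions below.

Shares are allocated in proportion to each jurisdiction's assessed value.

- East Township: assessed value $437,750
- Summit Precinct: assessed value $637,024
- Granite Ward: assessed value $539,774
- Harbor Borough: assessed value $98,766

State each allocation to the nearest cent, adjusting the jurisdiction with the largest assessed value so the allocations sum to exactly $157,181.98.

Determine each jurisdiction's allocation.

East Township: $40,159.84 | Summit Precinct: $58,441.53 | Granite Ward: $49,519.67 | Harbor Borough: $9,060.94

Sum of assessed value: 437,750 + 637,024 + 539,774 + 98,766 = 1,713,314.
Unrounded shares: East Township 40,159.8375; Summit Precinct 58,441.5312; Granite Ward 49,519.6713; Harbor Borough 9,060.9400.
At nearest cent: East Township $40,159.84; Summit Precinct $58,441.53; Granite Ward $49,519.67; Harbor Borough $9,060.94. Sum = $157,181.98.
Sum already equals the total — no adjustment.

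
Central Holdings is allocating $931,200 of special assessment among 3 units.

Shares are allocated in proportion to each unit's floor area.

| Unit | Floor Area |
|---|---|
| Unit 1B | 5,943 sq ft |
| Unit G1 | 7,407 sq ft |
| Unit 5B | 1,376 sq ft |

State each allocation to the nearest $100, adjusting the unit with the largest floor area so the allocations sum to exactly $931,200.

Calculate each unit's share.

Total floor area = 5,943 + 7,407 + 1,376 = 14,726.
Raw shares: Unit 1B 375,806.17; Unit G1 468,382.34; Unit 5B 87,011.49.
At nearest $100: Unit 1B $375,800; Unit G1 $468,400; Unit 5B $87,000. Sum = $931,200.
Sum already equals the total — no adjustment.

Unit 1B: $375,800 · Unit G1: $468,400 · Unit 5B: $87,000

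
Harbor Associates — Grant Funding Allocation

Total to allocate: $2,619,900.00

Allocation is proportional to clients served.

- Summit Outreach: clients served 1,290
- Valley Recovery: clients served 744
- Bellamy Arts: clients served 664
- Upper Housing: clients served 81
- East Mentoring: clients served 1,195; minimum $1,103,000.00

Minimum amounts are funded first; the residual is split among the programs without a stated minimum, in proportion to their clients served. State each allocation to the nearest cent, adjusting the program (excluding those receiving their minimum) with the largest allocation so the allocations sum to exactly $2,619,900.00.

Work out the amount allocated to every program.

Summit Outreach: $704,138.54; Valley Recovery: $406,107.81; Bellamy Arts: $362,440.30; Upper Housing: $44,213.35; East Mentoring: $1,103,000.00

Fund the minimums — East Mentoring $1,103,000.00. Residual $1,516,900.00.
Residual split over remaining clients served 2,779: Summit Outreach 704,138.5390 → $704,138.54; Valley Recovery 406,107.8086 → $406,107.81; Bellamy Arts 362,440.3023 → $362,440.30; Upper Housing 44,213.3501 → $44,213.35.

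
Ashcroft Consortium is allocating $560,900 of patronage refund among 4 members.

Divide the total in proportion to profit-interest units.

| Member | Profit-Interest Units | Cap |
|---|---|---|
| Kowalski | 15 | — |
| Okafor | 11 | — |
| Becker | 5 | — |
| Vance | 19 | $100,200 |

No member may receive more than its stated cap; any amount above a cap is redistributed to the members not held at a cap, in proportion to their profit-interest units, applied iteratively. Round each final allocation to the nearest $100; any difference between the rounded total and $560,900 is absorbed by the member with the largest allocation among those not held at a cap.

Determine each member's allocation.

Kowalski: $222,900 | Okafor: $163,500 | Becker: $74,300 | Vance: $100,200

Combined profit-interest units = 50.
Pro-rata shares before constraints: Kowalski 168,270.00; Okafor 123,398.00; Becker 56,090.00; Vance 213,142.00.
Capped: Vance ($100,200); residual $460,700 reallocated over remaining profit-interest units 31.
Redistributed shares: Kowalski 222,919.35 → $222,900; Okafor 163,474.19 → $163,500; Becker 74,306.45 → $74,300.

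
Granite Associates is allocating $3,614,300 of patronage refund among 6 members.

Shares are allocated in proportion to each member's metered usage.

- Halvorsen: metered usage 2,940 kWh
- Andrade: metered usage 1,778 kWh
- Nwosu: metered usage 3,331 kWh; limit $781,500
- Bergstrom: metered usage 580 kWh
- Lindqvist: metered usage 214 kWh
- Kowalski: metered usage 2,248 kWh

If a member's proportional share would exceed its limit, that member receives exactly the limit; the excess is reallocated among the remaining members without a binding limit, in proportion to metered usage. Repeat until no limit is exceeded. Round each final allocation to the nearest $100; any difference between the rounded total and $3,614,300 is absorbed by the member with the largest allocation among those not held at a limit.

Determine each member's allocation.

Metered usage total: 11,091.
Proportional shares (ignoring caps): Halvorsen 958,077.90; Andrade 579,409.02; Nwosu 1,085,495.74; Bergstrom 189,008.57; Lindqvist 69,737.64; Kowalski 732,571.13.
Capped: Nwosu ($781,500); remaining pool $2,832,800 reallocated over remaining metered usage 7,760.
Redistributed shares: Halvorsen 1,073,251.55 → $1,073,300; Andrade 649,061.65 → $649,100; Bergstrom 211,729.90 → $211,700; Lindqvist 78,121.03 → $78,100; Kowalski 820,635.88 → $820,600.

Halvorsen: $1,073,300 · Andrade: $649,100 · Nwosu: $781,500 · Bergstrom: $211,700 · Lindqvist: $78,100 · Kowalski: $820,600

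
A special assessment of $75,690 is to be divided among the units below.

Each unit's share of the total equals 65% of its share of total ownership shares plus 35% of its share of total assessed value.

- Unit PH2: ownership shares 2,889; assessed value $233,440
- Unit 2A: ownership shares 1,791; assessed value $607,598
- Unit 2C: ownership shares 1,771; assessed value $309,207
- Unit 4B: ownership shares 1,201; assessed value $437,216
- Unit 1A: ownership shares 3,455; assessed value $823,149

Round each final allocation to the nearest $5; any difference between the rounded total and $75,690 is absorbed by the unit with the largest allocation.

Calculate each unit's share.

Totals — ownership shares 11,107, assessed value 2,410,610.
Composite weights (65% ownership shares + 35% assessed value): Unit PH2 0.2030; Unit 2A 0.1930; Unit 2C 0.1485; Unit 4B 0.1338; Unit 1A 0.3217.
Raw shares: Unit PH2 15,362.24; Unit 2A 14,610.47; Unit 2C 11,242.69; Unit 4B 10,124.64; Unit 1A 24,349.97.
At nearest $5: Unit PH2 $15,360; Unit 2A $14,610; Unit 2C $11,245; Unit 4B $10,125; Unit 1A $24,350. Sum = $75,690.
Rounded total matches; no reconciliation needed.

Unit PH2: $15,360 | Unit 2A: $14,610 | Unit 2C: $11,245 | Unit 4B: $10,125 | Unit 1A: $24,350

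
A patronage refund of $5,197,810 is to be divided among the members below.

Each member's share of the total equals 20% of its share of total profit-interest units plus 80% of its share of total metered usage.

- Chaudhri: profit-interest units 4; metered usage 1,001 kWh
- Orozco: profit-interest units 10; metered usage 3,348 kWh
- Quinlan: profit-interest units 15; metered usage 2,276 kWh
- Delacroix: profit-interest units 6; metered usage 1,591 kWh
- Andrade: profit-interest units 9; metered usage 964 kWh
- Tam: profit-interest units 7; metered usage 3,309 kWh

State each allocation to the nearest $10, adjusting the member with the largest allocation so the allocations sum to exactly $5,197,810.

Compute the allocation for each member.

Profit-interest units total 51; metered usage total 12,489.
Blended shares (20% profit-interest units + 80% metered usage): Chaudhri 0.0798; Orozco 0.2537; Quinlan 0.2046; Delacroix 0.1254; Andrade 0.0970; Tam 0.2394.
Raw shares: Chaudhri 414,820.07; Orozco 1,318,561.79; Quinlan 1,063,554.19; Delacroix 652,029.38; Andrade 504,418.65; Tam 1,244,425.92.
Rounded to nearest $10: Chaudhri $414,820; Orozco $1,318,560; Quinlan $1,063,550; Delacroix $652,030; Andrade $504,420; Tam $1,244,430. Sum = $5,197,810.
No rounding difference to absorb.

Chaudhri: $414,820 · Orozco: $1,318,560 · Quinlan: $1,063,550 · Delacroix: $652,030 · Andrade: $504,420 · Tam: $1,244,430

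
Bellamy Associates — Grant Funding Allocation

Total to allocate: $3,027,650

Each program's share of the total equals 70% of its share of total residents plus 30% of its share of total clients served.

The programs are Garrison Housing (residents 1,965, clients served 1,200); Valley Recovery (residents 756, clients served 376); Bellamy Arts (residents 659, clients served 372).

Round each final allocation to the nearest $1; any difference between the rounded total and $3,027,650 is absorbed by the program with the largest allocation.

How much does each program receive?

Garrison Housing: $1,791,635; Valley Recovery: $649,351; Bellamy Arts: $586,664

Residents total 3,380; clients served total 1,948.
Blended shares (70% residents + 30% clients served): Garrison Housing 0.5918; Valley Recovery 0.2145; Bellamy Arts 0.1938.
Pro-rata amounts: Garrison Housing 1,791,634.87; Valley Recovery 649,350.97; Bellamy Arts 586,664.16.
After rounding ($1): Garrison Housing $1,791,635; Valley Recovery $649,351; Bellamy Arts $586,664. Sum = $3,027,650.
Sum already equals the total — no adjustment.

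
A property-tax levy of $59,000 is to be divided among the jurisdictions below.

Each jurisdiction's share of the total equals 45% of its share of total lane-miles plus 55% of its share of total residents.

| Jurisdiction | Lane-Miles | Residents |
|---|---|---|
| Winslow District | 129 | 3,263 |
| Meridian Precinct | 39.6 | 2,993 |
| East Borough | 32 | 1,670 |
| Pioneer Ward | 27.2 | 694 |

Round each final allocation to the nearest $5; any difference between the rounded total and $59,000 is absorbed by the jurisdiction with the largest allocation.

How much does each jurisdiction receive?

Totals — lane-miles 227.8, residents 8,620.
Composite weights (45% lane-miles + 55% residents): Winslow District 0.4630; Meridian Precinct 0.2692; East Borough 0.1698; Pioneer Ward 0.0980.
Pro-rata amounts: Winslow District 27,318.47; Meridian Precinct 15,882.52; East Borough 10,016.30; Pioneer Ward 5,782.71.
Rounded to nearest $5: Winslow District $27,320; Meridian Precinct $15,885; East Borough $10,015; Pioneer Ward $5,785. Sum = $59,005.
Difference $59,000 − $59,005 = −$5 applied to largest allocation (Winslow District): Winslow District becomes $27,315.

Winslow District: $27,315 · Meridian Precinct: $15,885 · East Borough: $10,015 · Pioneer Ward: $5,785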